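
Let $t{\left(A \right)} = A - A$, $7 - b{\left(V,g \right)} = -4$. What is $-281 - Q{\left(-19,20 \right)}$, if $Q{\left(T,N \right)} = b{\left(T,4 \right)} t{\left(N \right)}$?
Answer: $-281$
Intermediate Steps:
$b{\left(V,g \right)} = 11$ ($b{\left(V,g \right)} = 7 - -4 = 7 + 4 = 11$)
$t{\left(A \right)} = 0$
$Q{\left(T,N \right)} = 0$ ($Q{\left(T,N \right)} = 11 \cdot 0 = 0$)
$-281 - Q{\left(-19,20 \right)} = -281 - 0 = -281 + 0 = -281$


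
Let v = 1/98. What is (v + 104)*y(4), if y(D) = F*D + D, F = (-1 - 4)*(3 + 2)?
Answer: -489264/49 ≈ -9985.0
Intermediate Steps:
F = -25 (F = -5*5 = -25)
v = 1/98 ≈ 0.010204
y(D) = -24*D (y(D) = -25*D + D = -24*D)
(v + 104)*y(4) = (1/98 + 104)*(-24*4) = (10193/98)*(-96) = -489264/49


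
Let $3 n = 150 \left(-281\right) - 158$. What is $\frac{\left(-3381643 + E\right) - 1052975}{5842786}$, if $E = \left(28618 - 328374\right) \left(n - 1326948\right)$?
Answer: $\frac{602975323529}{8764179} \approx 68800.0$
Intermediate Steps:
$n = - \frac{42308}{3}$ ($n = \frac{150 \left(-281\right) - 158}{3} = \frac{-42150 - 158}{3} = \frac{1}{3} \left(-42308\right) = - \frac{42308}{3} \approx -14103.0$)
$E = \frac{1205963950912}{3}$ ($E = \left(28618 - 328374\right) \left(- \frac{42308}{3} - 1326948\right) = \left(-299756\right) \left(- \frac{4023152}{3}\right) = \frac{1205963950912}{3} \approx 4.0199 \cdot 10^{11}$)
$\frac{\left(-3381643 + E\right) - 1052975}{5842786} = \frac{\left(-3381643 + \frac{1205963950912}{3}\right) - 1052975}{5842786} = \left(\frac{1205953805983}{3} - 1052975\right) \frac{1}{5842786} = \frac{1205950647058}{3} \cdot \frac{1}{5842786} = \frac{602975323529}{8764179}$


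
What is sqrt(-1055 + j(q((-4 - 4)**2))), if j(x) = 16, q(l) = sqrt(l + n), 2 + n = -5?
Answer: I*sqrt(1039) ≈ 32.234*I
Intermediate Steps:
n = -7 (n = -2 - 5 = -7)
q(l) = sqrt(-7 + l) (q(l) = sqrt(l - 7) = sqrt(-7 + l))
sqrt(-1055 + j(q((-4 - 4)**2))) = sqrt(-1055 + 16) = sqrt(-1039) = I*sqrt(1039)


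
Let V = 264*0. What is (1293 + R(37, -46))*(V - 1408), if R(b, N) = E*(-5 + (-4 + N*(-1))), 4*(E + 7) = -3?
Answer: -1416800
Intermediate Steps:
E = -31/4 (E = -7 + (¼)*(-3) = -7 - ¾ = -31/4 ≈ -7.7500)
V = 0
R(b, N) = 279/4 + 31*N/4 (R(b, N) = -31*(-5 + (-4 + N*(-1)))/4 = -31*(-5 + (-4 - N))/4 = -31*(-9 - N)/4 = 279/4 + 31*N/4)
(1293 + R(37, -46))*(V - 1408) = (1293 + (279/4 + (31/4)*(-46)))*(0 - 1408) = (1293 + (279/4 - 713/2))*(-1408) = (1293 - 1147/4)*(-1408) = (4025/4)*(-1408) = -1416800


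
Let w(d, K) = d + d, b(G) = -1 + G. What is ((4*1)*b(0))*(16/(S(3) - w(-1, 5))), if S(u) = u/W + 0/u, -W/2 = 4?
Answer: -512/13 ≈ -39.385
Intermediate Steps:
W = -8 (W = -2*4 = -8)
S(u) = -u/8 (S(u) = u/(-8) + 0/u = u*(-⅛) + 0 = -u/8 + 0 = -u/8)
w(d, K) = 2*d
((4*1)*b(0))*(16/(S(3) - w(-1, 5))) = ((4*1)*(-1 + 0))*(16/(-⅛*3 - 2*(-1))) = (4*(-1))*(16/(-3/8 - 1*(-2))) = -64/(-3/8 + 2) = -64/13/8 = -64*8/13 = -4*128/13 = -512/13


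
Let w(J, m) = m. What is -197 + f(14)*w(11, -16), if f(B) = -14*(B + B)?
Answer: 6075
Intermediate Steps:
f(B) = -28*B
-197 + f(14)*w(11, -16) = -197 - 28*14*(-16) = -197 - 392*(-16) = -197 + 6272 = 6075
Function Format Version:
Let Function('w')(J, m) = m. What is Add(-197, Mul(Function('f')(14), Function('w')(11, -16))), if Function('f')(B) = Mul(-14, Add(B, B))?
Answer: 6075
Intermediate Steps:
Function('f')(B) = Mul(-28, B) (Function('f')(B) = Mul(-14, Mul(2, B)) = Mul(-28, B))
Add(-197, Mul(Function('f')(14), Function('w')(11, -16))) = Add(-197, Mul(Mul(-28, 14), -16)) = Add(-197, Mul(-392, -16)) = Add(-197, 6272) = 6075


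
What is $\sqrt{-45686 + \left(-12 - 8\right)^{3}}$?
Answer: $i \sqrt{53686} \approx 231.7 i$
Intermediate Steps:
$\sqrt{-45686 + \left(-12 - 8\right)^{3}} = \sqrt{-45686 + \left(-20\right)^{3}} = \sqrt{-45686 - 8000} = \sqrt{-53686} = i \sqrt{53686}$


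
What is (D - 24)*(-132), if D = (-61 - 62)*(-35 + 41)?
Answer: 100584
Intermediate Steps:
D = -738 (D = -123*6 = -738)
(D - 24)*(-132) = (-738 - 24)*(-132) = -762*(-132) = 100584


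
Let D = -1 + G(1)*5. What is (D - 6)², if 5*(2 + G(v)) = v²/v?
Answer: 256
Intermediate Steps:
G(v) = -2 + v/5 (G(v) = -2 + (v²/v)/5 = -2 + v/5)
D = -10 (D = -1 + (-2 + (⅕)*1)*5 = -1 + (-2 + ⅕)*5 = -1 - 9/5*5 = -1 - 9 = -10)
(D - 6)² = (-10 - 6)² = (-16)² = 256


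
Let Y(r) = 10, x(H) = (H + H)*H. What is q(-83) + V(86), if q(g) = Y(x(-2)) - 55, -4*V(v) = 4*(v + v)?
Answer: -217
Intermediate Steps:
x(H) = 2*H**2 (x(H) = (2*H)*H = 2*H**2)
V(v) = -2*v (V(v) = -(v + v) = -2*v)
q(g) = -45 (q(g) = 10 - 55 = -45)
q(-83) + V(86) = -45 - 2*86 = -45 - 172 = -217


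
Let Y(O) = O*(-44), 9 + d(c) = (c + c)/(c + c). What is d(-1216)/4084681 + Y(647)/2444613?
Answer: -116302255612/9985464273453 ≈ -0.011647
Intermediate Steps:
d(c) = -8 (d(c) = -9 + (c + c)/(c + c) = -9 + (2*c)/((2*c)) = -9 + (2*c)*(1/(2*c)) = -9 + 1 = -8)
Y(O) = -44*O
d(-1216)/4084681 + Y(647)/2444613 = -8/4084681 - 44*647/2444613 = -8*1/4084681 - 28468*1/2444613 = -8/4084681 - 28468/2444613 = -116302255612/9985464273453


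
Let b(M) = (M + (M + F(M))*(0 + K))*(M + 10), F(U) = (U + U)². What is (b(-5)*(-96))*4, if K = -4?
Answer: 739200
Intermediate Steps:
F(U) = 4*U² (F(U) = (2*U)² = 4*U²)
b(M) = (10 + M)*(-16*M² - 3*M) (b(M) = (M + (M + 4*M²)*(0 - 4))*(M + 10) = (M + (M + 4*M²)*(-4))*(10 + M) = (M + (-16*M² - 4*M))*(10 + M) = (-16*M² - 3*M)*(10 + M) = (10 + M)*(-16*M² - 3*M))
(b(-5)*(-96))*4 = (-5*(-30 - 163*(-5) - 16*(-5)²)*(-96))*4 = (-5*(-30 + 815 - 16*25)*(-96))*4 = (-5*(-30 + 815 - 400)*(-96))*4 = (-5*385*(-96))*4 = -1925*(-96)*4 = 184800*4 = 739200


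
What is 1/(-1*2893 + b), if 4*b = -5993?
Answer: -4/17565 ≈ -0.00022773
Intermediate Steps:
b = -5993/4 (b = (¼)*(-5993) = -5993/4 ≈ -1498.3)
1/(-1*2893 + b) = 1/(-1*2893 - 5993/4) = 1/(-2893 - 5993/4) = 1/(-17565/4) = -4/17565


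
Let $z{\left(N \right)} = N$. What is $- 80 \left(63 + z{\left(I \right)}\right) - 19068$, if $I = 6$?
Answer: $-24588$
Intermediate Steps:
$- 80 \left(63 + z{\left(I \right)}\right) - 19068 = - 80 \left(63 + 6\right) - 19068 = \left(-80\right) 69 - 19068 = -5520 - 19068 = -24588$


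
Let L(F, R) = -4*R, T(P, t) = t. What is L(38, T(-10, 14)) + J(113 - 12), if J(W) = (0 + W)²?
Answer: 10145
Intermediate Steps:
J(W) = W²
L(38, T(-10, 14)) + J(113 - 12) = -4*14 + (113 - 12)² = -56 + 101² = -56 + 10201 = 10145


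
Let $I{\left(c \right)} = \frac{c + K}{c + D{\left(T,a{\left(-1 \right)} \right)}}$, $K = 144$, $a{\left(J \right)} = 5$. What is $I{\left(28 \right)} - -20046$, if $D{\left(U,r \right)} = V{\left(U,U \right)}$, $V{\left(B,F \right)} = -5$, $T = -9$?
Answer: $\frac{461230}{23} \approx 20053.0$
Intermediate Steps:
$D{\left(U,r \right)} = -5$
$I{\left(c \right)} = \frac{144 + c}{-5 + c}$ ($I{\left(c \right)} = \frac{c + 144}{c - 5} = \frac{144 + c}{-5 + c}$)
$I{\left(28 \right)} - -20046 = \frac{144 + 28}{-5 + 28} - -20046 = \frac{1}{23} \cdot 172 + 20046 = \frac{172}{23} + 20046 = \frac{461230}{23}$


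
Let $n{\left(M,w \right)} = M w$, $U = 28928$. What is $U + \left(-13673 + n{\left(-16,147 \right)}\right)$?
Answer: $12903$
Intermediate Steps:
$U + \left(-13673 + n{\left(-16,147 \right)}\right) = 28928 - 16025 = 12903$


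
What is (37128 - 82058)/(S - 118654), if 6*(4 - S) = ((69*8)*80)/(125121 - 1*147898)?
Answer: 102337061/270248369 ≈ 0.37868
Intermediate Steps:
S = 98468/22777 (S = 4 - (69*8)*80/(6*(125121 - 1*147898)) = 4 - 552*80/(6*(125121 - 147898)) = 4 - 7360/(-22777) = 4 - 7360*(-1)/22777 = 4 - ⅙*(-44160/22777) = 4 + 7360/22777 = 98468/22777 ≈ 4.3231)
(37128 - 82058)/(S - 118654) = (37128 - 82058)/(98468/22777 - 118654) = -44930/(-2702483690/22777) = -44930*(-22777/2702483690) = 102337061/270248369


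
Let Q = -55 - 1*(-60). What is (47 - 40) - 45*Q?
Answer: -218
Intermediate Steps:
Q = 5 (Q = -55 + 60 = 5)
(47 - 40) - 45*Q = (47 - 40) - 45*5 = 7 - 225 = -218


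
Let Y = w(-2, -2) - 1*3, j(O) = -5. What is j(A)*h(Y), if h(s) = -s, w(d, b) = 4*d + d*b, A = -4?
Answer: -35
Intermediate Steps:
w(d, b) = 4*d + b*d
Y = -7 (Y = -2*(4 - 2) - 1*3 = -2*2 - 3 = -4 - 3 = -7)
j(A)*h(Y) = -(-5)*(-7) = -5*7 = -35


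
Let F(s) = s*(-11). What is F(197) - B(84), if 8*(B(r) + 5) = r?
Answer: -4345/2 ≈ -2172.5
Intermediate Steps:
F(s) = -11*s
B(r) = -5 + r/8
F(197) - B(84) = -11*197 - (-5 + (⅛)*84) = -2167 - (-5 + 21/2) = -2167 - 1*11/2 = -2167 - 11/2 = -4345/2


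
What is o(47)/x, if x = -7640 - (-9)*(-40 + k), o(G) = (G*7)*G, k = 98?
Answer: -15463/7118 ≈ -2.1724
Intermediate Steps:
o(G) = 7*G² (o(G) = (7*G)*G = 7*G²)
x = -7118 (x = -7640 - (-9)*(-40 + 98) = -7640 - (-9)*58 = -7640 - 1*(-522) = -7640 + 522 = -7118)
o(47)/x = (7*47²)/(-7118) = (7*2209)*(-1/7118) = 15463*(-1/7118) = -15463/7118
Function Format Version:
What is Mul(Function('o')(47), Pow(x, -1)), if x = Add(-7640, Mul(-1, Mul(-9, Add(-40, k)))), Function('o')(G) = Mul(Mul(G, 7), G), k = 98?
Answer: Rational(-15463, 7118) ≈ -2.1724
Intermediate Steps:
Function('o')(G) = Mul(7, Pow(G, 2)) (Function('o')(G) = Mul(Mul(7, G), G) = Mul(7, Pow(G, 2)))
x = -7118 (x = Add(-7640, Mul(-1, Mul(-9, Add(-40, 98)))) = Add(-7640, Mul(-1, Mul(-9, 58))) = Add(-7640, Mul(-1, -522)) = Add(-7640, 522) = -7118)
Mul(Function('o')(47), Pow(x, -1)) = Mul(Mul(7, Pow(47, 2)), Pow(-7118, -1)) = Mul(Mul(7, 2209), Rational(-1, 7118)) = Mul(15463, Rational(-1, 7118)) = Rational(-15463, 7118)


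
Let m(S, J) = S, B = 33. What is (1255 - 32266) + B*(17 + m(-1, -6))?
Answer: -30483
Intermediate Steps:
(1255 - 32266) + B*(17 + m(-1, -6)) = (1255 - 32266) + 33*(17 - 1) = -31011 + 33*16 = -31011 + 528 = -30483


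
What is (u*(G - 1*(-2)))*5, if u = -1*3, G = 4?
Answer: -90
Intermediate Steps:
u = -3
(u*(G - 1*(-2)))*5 = -3*(4 - 1*(-2))*5 = -3*(4 + 2)*5 = -3*6*5 = -18*5 = -90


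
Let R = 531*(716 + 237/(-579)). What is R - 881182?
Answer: -96732247/193 ≈ -5.0120e+5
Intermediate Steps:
R = 73335879/193 (R = 531*(716 + 237*(-1/579)) = 531*(716 - 79/193) = 531*(138109/193) = 73335879/193 ≈ 3.7998e+5)
R - 881182 = 73335879/193 - 881182 = -96732247/193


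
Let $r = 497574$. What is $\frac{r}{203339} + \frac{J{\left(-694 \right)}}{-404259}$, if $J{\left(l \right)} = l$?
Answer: $\frac{201289884932}{82201620801} \approx 2.4487$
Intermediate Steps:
$\frac{r}{203339} + \frac{J{\left(-694 \right)}}{-404259} = \frac{497574}{203339} - \frac{694}{-404259} = 497574 \cdot \frac{1}{203339} - - \frac{694}{404259} = \frac{497574}{203339} + \frac{694}{404259} = \frac{201289884932}{82201620801}$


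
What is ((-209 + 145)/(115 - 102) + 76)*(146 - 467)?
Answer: -296604/13 ≈ -22816.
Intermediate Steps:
((-209 + 145)/(115 - 102) + 76)*(146 - 467) = (-64/13 + 76)*(-321) = (924/13)*(-321) = -296604/13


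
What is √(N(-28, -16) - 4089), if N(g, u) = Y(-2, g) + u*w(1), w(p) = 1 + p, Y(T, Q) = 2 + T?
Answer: I*√4121 ≈ 64.195*I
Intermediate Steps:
N(g, u) = 2*u (N(g, u) = (2 - 2) + u*(1 + 1) = 0 + u*2 = 0 + 2*u = 2*u)
√(N(-28, -16) - 4089) = √(2*(-16) - 4089) = √(-32 - 4089) = √(-4121) = I*√4121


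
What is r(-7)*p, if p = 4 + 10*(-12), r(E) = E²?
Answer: -5684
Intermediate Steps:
p = -116 (p = 4 - 120 = -116)
r(-7)*p = (-7)²*(-116) = 49*(-116) = -5684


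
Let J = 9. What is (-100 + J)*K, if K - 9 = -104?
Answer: 8645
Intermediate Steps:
K = -95 (K = 9 - 104 = -95)
(-100 + J)*K = (-100 + 9)*(-95) = -91*(-95) = 8645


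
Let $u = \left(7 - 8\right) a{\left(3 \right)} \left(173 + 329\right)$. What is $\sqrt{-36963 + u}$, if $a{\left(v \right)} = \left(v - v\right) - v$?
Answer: $i \sqrt{35457} \approx 188.3 i$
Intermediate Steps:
$a{\left(v \right)} = - v$ ($a{\left(v \right)} = 0 - v = - v$)
$u = 1506$ ($u = \left(7 - 8\right) \left(\left(-1\right) 3\right) \left(173 + 329\right) = \left(-1\right) \left(-3\right) 502 = 3 \cdot 502 = 1506$)
$\sqrt{-36963 + u} = \sqrt{-36963 + 1506} = \sqrt{-35457} = i \sqrt{35457}$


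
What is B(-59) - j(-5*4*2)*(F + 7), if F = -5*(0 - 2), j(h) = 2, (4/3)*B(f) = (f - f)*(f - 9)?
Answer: -34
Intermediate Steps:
B(f) = 0 (B(f) = 3*((f - f)*(f - 9))/4 = 3*(0*(-9 + f))/4 = (3/4)*0 = 0)
F = 10 (F = -5*(-2) = 10)
B(-59) - j(-5*4*2)*(F + 7) = 0 - 2*(10 + 7) = 0 - 2*17 = 0 - 1*34 = 0 - 34 = -34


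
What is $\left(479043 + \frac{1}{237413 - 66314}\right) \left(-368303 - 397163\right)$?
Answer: $- \frac{62740485488038228}{171099} \approx -3.6669 \cdot 10^{11}$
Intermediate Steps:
$\left(479043 + \frac{1}{237413 - 66314}\right) \left(-368303 - 397163\right) = \left(479043 + \frac{1}{171099}\right) \left(-765466\right) = \frac{81963778258}{171099} \left(-765466\right) = - \frac{62740485488038228}{171099}$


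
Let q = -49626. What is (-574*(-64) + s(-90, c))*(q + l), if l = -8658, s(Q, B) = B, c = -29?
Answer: -2139430788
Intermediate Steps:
(-574*(-64) + s(-90, c))*(q + l) = (-574*(-64) - 29)*(-49626 - 8658) = (36736 - 29)*(-58284) = 36707*(-58284) = -2139430788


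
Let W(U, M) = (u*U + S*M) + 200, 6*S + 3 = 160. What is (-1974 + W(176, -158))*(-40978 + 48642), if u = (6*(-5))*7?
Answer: -985628720/3 ≈ -3.2854e+8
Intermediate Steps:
S = 157/6 (S = -½ + (⅙)*160 = -½ + 80/3 = 157/6 ≈ 26.167)
u = -210 (u = -30*7 = -210)
W(U, M) = 200 - 210*U + 157*M/6 (W(U, M) = (-210*U + 157*M/6) + 200 = 200 - 210*U + 157*M/6)
(-1974 + W(176, -158))*(-40978 + 48642) = (-1974 + (200 - 210*176 + (157/6)*(-158)))*(-40978 + 48642) = (-1974 + (200 - 36960 - 12403/3))*7664 = (-1974 - 122683/3)*7664 = -128605/3*7664 = -985628720/3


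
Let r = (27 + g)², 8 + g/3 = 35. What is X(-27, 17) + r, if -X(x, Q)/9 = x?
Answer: 11907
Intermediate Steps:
g = 81 (g = -24 + 3*35 = -24 + 105 = 81)
r = 11664 (r = (27 + 81)² = 108² = 11664)
X(x, Q) = -9*x
X(-27, 17) + r = -9*(-27) + 11664 = 243 + 11664 = 11907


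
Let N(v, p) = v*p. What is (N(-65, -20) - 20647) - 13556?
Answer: -32903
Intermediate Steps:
N(v, p) = p*v
(N(-65, -20) - 20647) - 13556 = (-20*(-65) - 20647) - 13556 = (1300 - 20647) - 13556 = -19347 - 13556 = -32903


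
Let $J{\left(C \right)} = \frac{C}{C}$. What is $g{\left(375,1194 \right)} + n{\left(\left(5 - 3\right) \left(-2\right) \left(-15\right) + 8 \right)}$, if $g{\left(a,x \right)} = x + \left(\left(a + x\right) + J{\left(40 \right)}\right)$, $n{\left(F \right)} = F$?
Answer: $2832$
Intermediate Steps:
$J{\left(C \right)} = 1$
$g{\left(a,x \right)} = 1 + a + 2 x$ ($g{\left(a,x \right)} = x + \left(\left(a + x\right) + 1\right) = x + \left(1 + a + x\right) = 1 + a + 2 x$)
$g{\left(375,1194 \right)} + n{\left(\left(5 - 3\right) \left(-2\right) \left(-15\right) + 8 \right)} = \left(1 + 375 + 2 \cdot 1194\right) + \left(\left(5 - 3\right) \left(-2\right) \left(-15\right) + 8\right) = \left(1 + 375 + 2388\right) + \left(2 \left(-2\right) \left(-15\right) + 8\right) = 2764 + \left(\left(-4\right) \left(-15\right) + 8\right) = 2764 + \left(60 + 8\right) = 2764 + 68 = 2832$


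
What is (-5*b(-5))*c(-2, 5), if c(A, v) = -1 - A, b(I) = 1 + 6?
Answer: -35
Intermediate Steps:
b(I) = 7
(-5*b(-5))*c(-2, 5) = (-5*7)*(-1 - 1*(-2)) = -35*(-1 + 2) = -35*1 = -35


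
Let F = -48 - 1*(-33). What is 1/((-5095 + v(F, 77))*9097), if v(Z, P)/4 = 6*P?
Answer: -1/29537959 ≈ -3.3855e-8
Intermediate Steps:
F = -15 (F = -48 + 33 = -15)
v(Z, P) = 24*P (v(Z, P) = 4*(6*P) = 24*P)
1/((-5095 + v(F, 77))*9097) = 1/((-5095 + 24*77)*9097) = (1/9097)/(-5095 + 1848) = (1/9097)/(-3247) = -1/3247*1/9097 = -1/29537959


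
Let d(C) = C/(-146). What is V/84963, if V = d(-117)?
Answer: 39/4134866 ≈ 9.4320e-6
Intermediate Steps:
d(C) = -C/146 (d(C) = C*(-1/146) = -C/146)
V = 117/146 (V = -1/146*(-117) = 117/146 ≈ 0.80137)
V/84963 = (117/146)/84963 = (117/146)*(1/84963) = 39/4134866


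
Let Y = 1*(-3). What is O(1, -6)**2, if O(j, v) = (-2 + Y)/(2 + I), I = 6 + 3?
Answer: 25/121 ≈ 0.20661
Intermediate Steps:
I = 9
Y = -3
O(j, v) = -5/11 (O(j, v) = (-2 - 3)/(2 + 9) = -5/11)
O(1, -6)**2 = (-5/11)**2 = 25/121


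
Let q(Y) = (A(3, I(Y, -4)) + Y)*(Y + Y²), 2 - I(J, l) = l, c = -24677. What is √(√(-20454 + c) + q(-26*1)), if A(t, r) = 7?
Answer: √(-12350 + I*√45131) ≈ 0.9558 + 111.13*I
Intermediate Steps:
I(J, l) = 2 - l
q(Y) = (7 + Y)*(Y + Y²)
√(√(-20454 + c) + q(-26*1)) = √(√(-20454 - 24677) + (-26*1)*(7 + (-26*1)² + 8*(-26*1))) = √(√(-45131) - 26*(7 + (-26)² + 8*(-26))) = √(I*√45131 - 26*(7 + 676 - 208)) = √(I*√45131 - 26*475) = √(I*√45131 - 12350) = √(-12350 + I*√45131)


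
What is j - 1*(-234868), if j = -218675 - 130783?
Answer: -114590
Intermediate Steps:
j = -349458
j - 1*(-234868) = -349458 - 1*(-234868) = -349458 + 234868 = -114590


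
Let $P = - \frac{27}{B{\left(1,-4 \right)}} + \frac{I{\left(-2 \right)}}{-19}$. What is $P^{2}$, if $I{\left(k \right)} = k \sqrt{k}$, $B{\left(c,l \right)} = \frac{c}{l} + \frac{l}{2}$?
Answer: $\frac{51976}{361} + \frac{48 i \sqrt{2}}{19} \approx 143.98 + 3.5728 i$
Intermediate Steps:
$B{\left(c,l \right)} = \frac{l}{2} + \frac{c}{l}$ ($B{\left(c,l \right)} = \frac{c}{l} + l \frac{1}{2} = \frac{c}{l} + \frac{l}{2} = \frac{l}{2} + \frac{c}{l}$)
$I{\left(k \right)} = k^{\frac{3}{2}}$
$P = 12 + \frac{2 i \sqrt{2}}{19}$ ($P = - \frac{27}{\frac{1}{2} \left(-4\right) + 1 \frac{1}{-4}} + \frac{\left(-2\right)^{\frac{3}{2}}}{-19} = - \frac{27}{-2 + 1 \left(- \frac{1}{4}\right)} + - 2 i \sqrt{2} \left(- \frac{1}{19}\right) = - \frac{27}{-2 - \frac{1}{4}} + \frac{2 i \sqrt{2}}{19} = - \frac{27}{- \frac{9}{4}} + \frac{2 i \sqrt{2}}{19} = \left(-27\right) \left(- \frac{4}{9}\right) + \frac{2 i \sqrt{2}}{19} = 12 + \frac{2 i \sqrt{2}}{19} \approx 12.0 + 0.14886 i$)
$P^{2} = \left(12 + \frac{2 i \sqrt{2}}{19}\right)^{2}$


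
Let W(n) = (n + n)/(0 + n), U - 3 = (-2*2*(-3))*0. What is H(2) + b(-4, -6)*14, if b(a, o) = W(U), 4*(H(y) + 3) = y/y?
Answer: 101/4 ≈ 25.250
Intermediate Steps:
U = 3 (U = 3 + (-2*2*(-3))*0 = 3 - 4*(-3)*0 = 3 + 12*0 = 3 + 0 = 3)
W(n) = 2 (W(n) = (2*n)/n = 2)
H(y) = -11/4 (H(y) = -3 + (y/y)/4 = -3 + (¼)*1 = -3 + ¼ = -11/4)
b(a, o) = 2
H(2) + b(-4, -6)*14 = -11/4 + 2*14 = -11/4 + 28 = 101/4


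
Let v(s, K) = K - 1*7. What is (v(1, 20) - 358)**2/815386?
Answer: 119025/815386 ≈ 0.14597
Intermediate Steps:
v(s, K) = -7 + K (v(s, K) = K - 7 = -7 + K)
(v(1, 20) - 358)**2/815386 = ((-7 + 20) - 358)**2/815386 = (13 - 358)**2*(1/815386) = (-345)**2*(1/815386) = 119025*(1/815386) = 119025/815386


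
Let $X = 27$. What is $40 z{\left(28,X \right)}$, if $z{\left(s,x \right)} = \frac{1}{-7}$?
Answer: $- \frac{40}{7} \approx -5.7143$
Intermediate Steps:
$z{\left(s,x \right)} = - \frac{1}{7}$
$40 z{\left(28,X \right)} = 40 \left(- \frac{1}{7}\right) = - \frac{40}{7}$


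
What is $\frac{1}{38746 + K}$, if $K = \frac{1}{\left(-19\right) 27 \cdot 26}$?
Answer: $\frac{13338}{516794147} \approx 2.5809 \cdot 10^{-5}$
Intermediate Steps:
$K = - \frac{1}{13338}$ ($K = \frac{1}{\left(-513\right) 26} = \frac{1}{-13338} = - \frac{1}{13338} \approx -7.4974 \cdot 10^{-5}$)
$\frac{1}{38746 + K} = \frac{1}{38746 - \frac{1}{13338}} = \frac{1}{\frac{516794147}{13338}} = \frac{13338}{516794147}$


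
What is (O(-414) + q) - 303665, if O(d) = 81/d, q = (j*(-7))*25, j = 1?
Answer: -13976649/46 ≈ -3.0384e+5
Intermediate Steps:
q = -175 (q = (1*(-7))*25 = -7*25 = -175)
(O(-414) + q) - 303665 = (81/(-414) - 175) - 303665 = (81*(-1/414) - 175) - 303665 = (-9/46 - 175) - 303665 = -8059/46 - 303665 = -13976649/46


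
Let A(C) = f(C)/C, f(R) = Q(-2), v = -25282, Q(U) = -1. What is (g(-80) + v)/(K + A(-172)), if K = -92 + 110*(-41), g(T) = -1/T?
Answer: 86970037/15830860 ≈ 5.4937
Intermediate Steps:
f(R) = -1
K = -4602 (K = -92 - 4510 = -4602)
A(C) = -1/C
(g(-80) + v)/(K + A(-172)) = (-1/(-80) - 25282)/(-4602 - 1/(-172)) = (-1*(-1/80) - 25282)/(-4602 - 1*(-1/172)) = (1/80 - 25282)/(-4602 + 1/172) = -2022559/(80*(-791543/172)) = -2022559/80*(-172/791543) = 86970037/15830860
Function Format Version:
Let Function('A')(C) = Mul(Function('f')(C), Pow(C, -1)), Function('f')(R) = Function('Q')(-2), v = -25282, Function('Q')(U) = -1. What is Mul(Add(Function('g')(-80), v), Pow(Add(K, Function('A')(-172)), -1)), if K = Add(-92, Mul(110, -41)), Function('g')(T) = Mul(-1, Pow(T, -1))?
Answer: Rational(86970037, 15830860) ≈ 5.4937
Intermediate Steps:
Function('f')(R) = -1
K = -4602 (K = Add(-92, -4510) = -4602)
Function('A')(C) = Mul(-1, Pow(C, -1))
Mul(Add(Function('g')(-80), v), Pow(Add(K, Function('A')(-172)), -1)) = Mul(Add(Mul(-1, Pow(-80, -1)), -25282), Pow(Add(-4602, Mul(-1, Pow(-172, -1))), -1)) = Mul(Add(Mul(-1, Rational(-1, 80)), -25282), Pow(Add(-4602, Mul(-1, Rational(-1, 172))), -1)) = Mul(Add(Rational(1, 80), -25282), Pow(Add(-4602, Rational(1, 172)), -1)) = Mul(Rational(-2022559, 80), Pow(Rational(-791543, 172), -1)) = Mul(Rational(-2022559, 80), Rational(-172, 791543)) = Rational(86970037, 15830860)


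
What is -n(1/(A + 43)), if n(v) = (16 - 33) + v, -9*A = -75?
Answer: 2615/154 ≈ 16.981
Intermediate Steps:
A = 25/3 (A = -⅑*(-75) = 25/3 ≈ 8.3333)
n(v) = -17 + v
-n(1/(A + 43)) = -(-17 + 1/(25/3 + 43)) = -(-17 + 1/(154/3)) = -(-17 + 3/154) = -1*(-2615/154) = 2615/154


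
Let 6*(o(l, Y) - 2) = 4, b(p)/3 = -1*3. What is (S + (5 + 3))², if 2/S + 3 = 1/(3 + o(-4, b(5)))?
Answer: 30625/576 ≈ 53.168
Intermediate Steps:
b(p) = -9 (b(p) = 3*(-1*3) = 3*(-3) = -9)
o(l, Y) = 8/3 (o(l, Y) = 2 + (⅙)*4 = 2 + ⅔ = 8/3)
S = -17/24 (S = 2/(-3 + 1/(3 + 8/3)) = 2/(-3 + 1/(17/3)) = 2/(-3 + 3/17) = 2/(-48/17) = 2*(-17/48) = -17/24 ≈ -0.70833)
(S + (5 + 3))² = (-17/24 + (5 + 3))² = (-17/24 + 8)² = (175/24)² = 30625/576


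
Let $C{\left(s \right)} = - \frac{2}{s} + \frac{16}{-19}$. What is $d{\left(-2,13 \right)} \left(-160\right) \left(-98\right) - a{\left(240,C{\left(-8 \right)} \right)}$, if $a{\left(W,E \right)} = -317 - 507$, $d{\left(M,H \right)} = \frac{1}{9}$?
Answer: $\frac{23096}{9} \approx 2566.2$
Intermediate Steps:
$d{\left(M,H \right)} = \frac{1}{9}$
$C{\left(s \right)} = - \frac{16}{19} - \frac{2}{s}$ ($C{\left(s \right)} = - \frac{2}{s} + 16 \left(- \frac{1}{19}\right) = - \frac{2}{s} - \frac{16}{19} = - \frac{16}{19} - \frac{2}{s}$)
$a{\left(W,E \right)} = -824$
$d{\left(-2,13 \right)} \left(-160\right) \left(-98\right) - a{\left(240,C{\left(-8 \right)} \right)} = \frac{1}{9} \left(-160\right) \left(-98\right) - -824 = \left(- \frac{160}{9}\right) \left(-98\right) + 824 = \frac{15680}{9} + 824 = \frac{23096}{9}$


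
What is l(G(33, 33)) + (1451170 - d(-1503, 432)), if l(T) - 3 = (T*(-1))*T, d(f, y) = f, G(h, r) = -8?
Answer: 1452612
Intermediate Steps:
l(T) = 3 - T² (l(T) = 3 + (T*(-1))*T = 3 + (-T)*T = 3 - T²)
l(G(33, 33)) + (1451170 - d(-1503, 432)) = (3 - 1*(-8)²) + (1451170 - 1*(-1503)) = (3 - 1*64) + (1451170 + 1503) = (3 - 64) + 1452673 = -61 + 1452673 = 1452612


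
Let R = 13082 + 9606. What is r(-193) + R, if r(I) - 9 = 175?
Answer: 22872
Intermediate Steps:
r(I) = 184 (r(I) = 9 + 175 = 184)
R = 22688
r(-193) + R = 184 + 22688 = 22872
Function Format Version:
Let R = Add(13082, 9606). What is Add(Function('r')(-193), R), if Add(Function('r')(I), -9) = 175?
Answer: 22872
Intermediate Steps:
Function('r')(I) = 184 (Function('r')(I) = Add(9, 175) = 184)
R = 22688
Add(Function('r')(-193), R) = Add(184, 22688) = 22872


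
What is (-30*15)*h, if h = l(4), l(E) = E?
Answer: -1800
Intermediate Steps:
h = 4
(-30*15)*h = -30*15*4 = -450*4 = -1800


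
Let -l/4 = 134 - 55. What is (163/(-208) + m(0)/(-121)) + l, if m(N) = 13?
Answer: -7975515/25168 ≈ -316.89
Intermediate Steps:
l = -316 (l = -4*(134 - 55) = -4*79 = -316)
(163/(-208) + m(0)/(-121)) + l = (163/(-208) + 13/(-121)) - 316 = (163*(-1/208) + 13*(-1/121)) - 316 = (-163/208 - 13/121) - 316 = -22427/25168 - 316 = -7975515/25168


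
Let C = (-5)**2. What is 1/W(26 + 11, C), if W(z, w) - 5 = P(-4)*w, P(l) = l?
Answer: -1/95 ≈ -0.010526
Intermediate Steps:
C = 25
W(z, w) = 5 - 4*w
1/W(26 + 11, C) = 1/(5 - 4*25) = 1/(5 - 100) = 1/(-95) = -1/95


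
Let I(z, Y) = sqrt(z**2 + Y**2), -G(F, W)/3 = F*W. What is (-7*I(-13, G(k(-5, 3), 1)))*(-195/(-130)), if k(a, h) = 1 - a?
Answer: -21*sqrt(493)/2 ≈ -233.14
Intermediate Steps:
G(F, W) = -3*F*W
I(z, Y) = sqrt(Y**2 + z**2)
(-7*I(-13, G(k(-5, 3), 1)))*(-195/(-130)) = (-7*sqrt((-3*(1 - 1*(-5))*1)**2 + (-13)**2))*(-195/(-130)) = (-7*sqrt((-3*(1 + 5)*1)**2 + 169))*(-195*(-1/130)) = -7*sqrt((-3*6*1)**2 + 169)*(3/2) = -7*sqrt((-18)**2 + 169)*(3/2) = -7*sqrt(324 + 169)*(3/2) = -7*sqrt(493)*(3/2) = -21*sqrt(493)/2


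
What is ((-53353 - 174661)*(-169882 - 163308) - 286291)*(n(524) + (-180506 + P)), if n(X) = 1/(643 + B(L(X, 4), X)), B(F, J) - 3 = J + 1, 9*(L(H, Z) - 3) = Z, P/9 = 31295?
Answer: 8998504279731422120/1171 ≈ 7.6845e+15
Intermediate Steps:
P = 281655 (P = 9*31295 = 281655)
L(H, Z) = 3 + Z/9
B(F, J) = 4 + J (B(F, J) = 3 + (J + 1) = 3 + (1 + J) = 4 + J)
n(X) = 1/(647 + X) (n(X) = 1/(643 + (4 + X)) = 1/(647 + X))
((-53353 - 174661)*(-169882 - 163308) - 286291)*(n(524) + (-180506 + P)) = ((-53353 - 174661)*(-169882 - 163308) - 286291)*(1/(647 + 524) + (-180506 + 281655)) = (-228014*(-333190) - 286291)*(1/1171 + 101149) = (75971984660 - 286291)*(1/1171 + 101149) = 75971698369*(118445480/1171) = 8998504279731422120/1171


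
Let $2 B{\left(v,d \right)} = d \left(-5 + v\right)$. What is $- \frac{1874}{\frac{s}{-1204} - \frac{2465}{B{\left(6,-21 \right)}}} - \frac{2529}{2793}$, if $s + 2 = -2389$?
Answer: $- \frac{369616413}{41901517} \approx -8.8211$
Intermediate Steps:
$s = -2391$ ($s = -2 - 2389 = -2391$)
$B{\left(v,d \right)} = \frac{d \left(-5 + v\right)}{2}$
$- \frac{1874}{\frac{s}{-1204} - \frac{2465}{B{\left(6,-21 \right)}}} - \frac{2529}{2793} = - \frac{1874}{- \frac{2391}{-1204} - \frac{2465}{\frac{1}{2} \left(-21\right) \left(-5 + 6\right)}} - \frac{2529}{2793} = - \frac{1874}{\left(-2391\right) \left(- \frac{1}{1204}\right) - \frac{2465}{\frac{1}{2} \left(-21\right) 1}} - \frac{843}{931} = - \frac{1874}{\frac{2391}{1204} - \frac{2465}{- \frac{21}{2}}} - \frac{843}{931} = - \frac{1874}{\frac{2391}{1204} - - \frac{4930}{21}} - \frac{843}{931} = - \frac{1874}{\frac{2391}{1204} + \frac{4930}{21}} - \frac{843}{931} = - \frac{1874}{\frac{855133}{3612}} - \frac{843}{931} = \left(-1874\right) \frac{3612}{855133} - \frac{843}{931} = - \frac{6768888}{855133} - \frac{843}{931} = - \frac{369616413}{41901517}$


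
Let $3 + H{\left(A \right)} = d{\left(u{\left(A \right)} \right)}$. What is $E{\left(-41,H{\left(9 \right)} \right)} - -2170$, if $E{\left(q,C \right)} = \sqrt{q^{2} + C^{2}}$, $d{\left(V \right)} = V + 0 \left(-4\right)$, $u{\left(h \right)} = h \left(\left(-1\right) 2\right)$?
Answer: $2170 + \sqrt{2122} \approx 2216.1$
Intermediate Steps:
$u{\left(h \right)} = - 2 h$ ($u{\left(h \right)} = h \left(-2\right) = - 2 h$)
$d{\left(V \right)} = V$ ($d{\left(V \right)} = V + 0 = V$)
$H{\left(A \right)} = -3 - 2 A$
$E{\left(q,C \right)} = \sqrt{C^{2} + q^{2}}$
$E{\left(-41,H{\left(9 \right)} \right)} - -2170 = \sqrt{\left(-3 - 18\right)^{2} + \left(-41\right)^{2}} - -2170 = \sqrt{\left(-3 - 18\right)^{2} + 1681} + 2170 = \sqrt{\left(-21\right)^{2} + 1681} + 2170 = \sqrt{441 + 1681} + 2170 = \sqrt{2122} + 2170 = 2170 + \sqrt{2122}$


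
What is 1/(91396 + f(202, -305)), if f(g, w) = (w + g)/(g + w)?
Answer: 1/91397 ≈ 1.0941e-5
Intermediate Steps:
f(g, w) = 1 (f(g, w) = (g + w)/(g + w) = 1)
1/(91396 + f(202, -305)) = 1/(91396 + 1) = 1/91397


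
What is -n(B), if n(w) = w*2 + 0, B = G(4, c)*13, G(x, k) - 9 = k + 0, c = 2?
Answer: -286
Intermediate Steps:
G(x, k) = 9 + k (G(x, k) = 9 + (k + 0) = 9 + k)
B = 143 (B = (9 + 2)*13 = 11*13 = 143)
n(w) = 2*w (n(w) = 2*w + 0 = 2*w)
-n(B) = -2*143 = -1*286 = -286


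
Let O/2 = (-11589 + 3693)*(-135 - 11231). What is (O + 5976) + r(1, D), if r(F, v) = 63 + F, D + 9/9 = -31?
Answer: 179497912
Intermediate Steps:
O = 179491872 (O = 2*((-11589 + 3693)*(-135 - 11231)) = 2*(-7896*(-11366)) = 2*89745936 = 179491872)
D = -32 (D = -1 - 31 = -32)
(O + 5976) + r(1, D) = (179491872 + 5976) + (63 + 1) = 179497848 + 64 = 179497912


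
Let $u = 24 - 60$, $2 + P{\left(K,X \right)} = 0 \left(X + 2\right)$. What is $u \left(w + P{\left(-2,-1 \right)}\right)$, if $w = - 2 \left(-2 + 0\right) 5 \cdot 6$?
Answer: $-4248$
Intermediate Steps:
$P{\left(K,X \right)} = -2$ ($P{\left(K,X \right)} = -2 + 0 \left(X + 2\right) = -2 + 0 \left(2 + X\right) = -2 + 0 = -2$)
$w = 120$ ($w = \left(-2\right) \left(-2\right) 5 \cdot 6 = 4 \cdot 5 \cdot 6 = 20 \cdot 6 = 120$)
$u = -36$ ($u = 24 - 60 = -36$)
$u \left(w + P{\left(-2,-1 \right)}\right) = - 36 \left(120 - 2\right) = \left(-36\right) 118 = -4248$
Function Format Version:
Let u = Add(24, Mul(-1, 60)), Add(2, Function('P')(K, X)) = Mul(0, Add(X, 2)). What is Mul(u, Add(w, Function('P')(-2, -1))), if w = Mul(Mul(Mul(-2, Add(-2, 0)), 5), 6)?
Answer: -4248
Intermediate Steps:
Function('P')(K, X) = -2 (Function('P')(K, X) = Add(-2, Mul(0, Add(X, 2))) = Add(-2, Mul(0, Add(2, X))) = Add(-2, 0) = -2)
w = 120 (w = Mul(Mul(Mul(-2, -2), 5), 6) = Mul(Mul(4, 5), 6) = Mul(20, 6) = 120)
u = -36 (u = Add(24, -60) = -36)
Mul(u, Add(w, Function('P')(-2, -1))) = Mul(-36, Add(120, -2)) = Mul(-36, 118) = -4248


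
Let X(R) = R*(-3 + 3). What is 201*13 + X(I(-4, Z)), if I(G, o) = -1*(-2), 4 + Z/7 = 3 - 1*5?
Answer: 2613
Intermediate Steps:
Z = -42 (Z = -28 + 7*(3 - 1*5) = -28 + 7*(3 - 5) = -28 + 7*(-2) = -28 - 14 = -42)
I(G, o) = 2
X(R) = 0 (X(R) = R*0 = 0)
201*13 + X(I(-4, Z)) = 201*13 + 0 = 2613 + 0 = 2613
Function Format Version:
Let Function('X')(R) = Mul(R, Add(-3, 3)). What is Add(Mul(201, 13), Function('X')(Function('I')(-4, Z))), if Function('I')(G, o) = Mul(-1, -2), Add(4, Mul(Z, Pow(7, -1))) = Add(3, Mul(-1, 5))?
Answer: 2613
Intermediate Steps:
Z = -42 (Z = Add(-28, Mul(7, Add(3, Mul(-1, 5)))) = Add(-28, Mul(7, Add(3, -5))) = Add(-28, Mul(7, -2)) = Add(-28, -14) = -42)
Function('I')(G, o) = 2
Function('X')(R) = 0 (Function('X')(R) = Mul(R, 0) = 0)
Add(Mul(201, 13), Function('X')(Function('I')(-4, Z))) = Add(Mul(201, 13), 0) = Add(2613, 0) = 2613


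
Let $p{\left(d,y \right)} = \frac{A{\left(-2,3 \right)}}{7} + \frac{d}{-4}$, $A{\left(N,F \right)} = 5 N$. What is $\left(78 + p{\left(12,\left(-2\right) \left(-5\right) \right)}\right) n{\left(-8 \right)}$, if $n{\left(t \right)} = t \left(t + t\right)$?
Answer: $\frac{65920}{7} \approx 9417.1$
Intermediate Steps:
$n{\left(t \right)} = 2 t^{2}$ ($n{\left(t \right)} = t 2 t = 2 t^{2}$)
$p{\left(d,y \right)} = - \frac{10}{7} - \frac{d}{4}$ ($p{\left(d,y \right)} = \frac{5 \left(-2\right)}{7} + \frac{d}{-4} = \left(-10\right) \frac{1}{7} + d \left(- \frac{1}{4}\right) = - \frac{10}{7} - \frac{d}{4}$)
$\left(78 + p{\left(12,\left(-2\right) \left(-5\right) \right)}\right) n{\left(-8 \right)} = \left(78 - \frac{31}{7}\right) 2 \left(-8\right)^{2} = \left(78 - \frac{31}{7}\right) 2 \cdot 64 = \left(78 - \frac{31}{7}\right) 128 = \frac{515}{7} \cdot 128 = \frac{65920}{7}$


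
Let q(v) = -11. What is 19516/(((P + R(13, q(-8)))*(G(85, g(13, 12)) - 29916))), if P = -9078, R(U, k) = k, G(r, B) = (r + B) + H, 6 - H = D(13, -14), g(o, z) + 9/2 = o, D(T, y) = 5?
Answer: 39032/542095227 ≈ 7.2002e-5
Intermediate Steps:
g(o, z) = -9/2 + o
H = 1 (H = 6 - 1*5 = 6 - 5 = 1)
G(r, B) = 1 + B + r (G(r, B) = (r + B) + 1 = (B + r) + 1 = 1 + B + r)
19516/(((P + R(13, q(-8)))*(G(85, g(13, 12)) - 29916))) = 19516/(((-9078 - 11)*((1 + (-9/2 + 13) + 85) - 29916))) = 19516/((-9089*((1 + 17/2 + 85) - 29916))) = 19516/((-9089*(189/2 - 29916))) = 19516/((-9089*(-59643/2))) = 19516/(542095227/2) = 19516*(2/542095227) = 39032/542095227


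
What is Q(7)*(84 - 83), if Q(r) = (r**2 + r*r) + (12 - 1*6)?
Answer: 104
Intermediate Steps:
Q(r) = 6 + 2*r**2 (Q(r) = (r**2 + r**2) + (12 - 6) = 2*r**2 + 6 = 6 + 2*r**2)
Q(7)*(84 - 83) = (6 + 2*7**2)*(84 - 83) = (6 + 2*49)*1 = (6 + 98)*1 = 104*1 = 104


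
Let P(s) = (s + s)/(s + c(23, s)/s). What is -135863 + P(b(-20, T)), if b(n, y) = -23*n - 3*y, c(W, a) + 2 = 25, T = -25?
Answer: -19444969787/143124 ≈ -1.3586e+5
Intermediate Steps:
c(W, a) = 23 (c(W, a) = -2 + 25 = 23)
P(s) = 2*s/(s + 23/s) (P(s) = (s + s)/(s + 23/s) = (2*s)/(s + 23/s) = 2*s/(s + 23/s))
-135863 + P(b(-20, T)) = -135863 + 2*(-23*(-20) - 3*(-25))**2/(23 + (-23*(-20) - 3*(-25))**2) = -135863 + 2*(460 + 75)**2/(23 + (460 + 75)**2) = -135863 + 2*535**2/(23 + 535**2) = -135863 + 2*286225/(23 + 286225) = -135863 + 2*286225/286248 = -135863 + 2*286225*(1/286248) = -135863 + 286225/143124 = -19444969787/143124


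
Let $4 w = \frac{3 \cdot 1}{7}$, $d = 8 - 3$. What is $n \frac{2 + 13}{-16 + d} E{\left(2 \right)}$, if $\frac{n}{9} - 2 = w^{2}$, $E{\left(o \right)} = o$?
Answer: $- \frac{212895}{4312} \approx -49.373$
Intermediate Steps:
$d = 5$ ($d = 8 - 3 = 5$)
$w = \frac{3}{28}$ ($w = \frac{3 \cdot 1 \cdot \frac{1}{7}}{4} = \frac{3 \cdot \frac{1}{7}}{4} = \frac{1}{4} \cdot \frac{3}{7} = \frac{3}{28} \approx 0.10714$)
$n = \frac{14193}{784}$ ($n = 18 + 9 \left(\frac{3}{28}\right)^{2} = 18 + 9 \cdot \frac{9}{784} = 18 + \frac{81}{784} = \frac{14193}{784} \approx 18.103$)
$n \frac{2 + 13}{-16 + d} E{\left(2 \right)} = \frac{14193 \frac{2 + 13}{-16 + 5}}{784} \cdot 2 = \frac{14193 \frac{15}{-11}}{784} \cdot 2 = \frac{14193 \cdot 15 \left(- \frac{1}{11}\right)}{784} \cdot 2 = \frac{14193}{784} \left(- \frac{15}{11}\right) 2 = \left(- \frac{212895}{8624}\right) 2 = - \frac{212895}{4312}$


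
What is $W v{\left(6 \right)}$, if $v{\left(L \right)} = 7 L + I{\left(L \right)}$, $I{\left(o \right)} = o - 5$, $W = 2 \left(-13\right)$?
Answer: $-1118$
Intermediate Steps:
$W = -26$
$I{\left(o \right)} = -5 + o$ ($I{\left(o \right)} = o - 5 = -5 + o$)
$v{\left(L \right)} = -5 + 8 L$ ($v{\left(L \right)} = 7 L + \left(-5 + L\right) = -5 + 8 L$)
$W v{\left(6 \right)} = - 26 \left(-5 + 8 \cdot 6\right) = - 26 \left(-5 + 48\right) = \left(-26\right) 43 = -1118$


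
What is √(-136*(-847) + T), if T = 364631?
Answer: √479823 ≈ 692.69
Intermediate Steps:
√(-136*(-847) + T) = √(-136*(-847) + 364631) = √(115192 + 364631) = √479823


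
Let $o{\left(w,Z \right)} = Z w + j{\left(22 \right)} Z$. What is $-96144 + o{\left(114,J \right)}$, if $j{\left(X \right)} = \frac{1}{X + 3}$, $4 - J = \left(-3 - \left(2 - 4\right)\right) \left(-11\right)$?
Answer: $- \frac{2423557}{25} \approx -96942.0$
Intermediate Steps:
$J = -7$ ($J = 4 - \left(-3 - \left(2 - 4\right)\right) \left(-11\right) = 4 - \left(-3 - -2\right) \left(-11\right) = 4 - \left(-3 + 2\right) \left(-11\right) = 4 - \left(-1\right) \left(-11\right) = 4 - 11 = -7$)
$j{\left(X \right)} = \frac{1}{3 + X}$
$o{\left(w,Z \right)} = \frac{Z}{25} + Z w$ ($o{\left(w,Z \right)} = Z w + \frac{Z}{3 + 22} = Z w + \frac{Z}{25} = \frac{Z}{25} + Z w$)
$-96144 + o{\left(114,J \right)} = -96144 - 7 \left(\frac{1}{25} + 114\right) = -96144 - \frac{19957}{25} = - \frac{2423557}{25}$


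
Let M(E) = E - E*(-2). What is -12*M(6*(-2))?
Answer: 432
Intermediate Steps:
M(E) = 3*E (M(E) = E - (-2)*E = E + 2*E = 3*E)
-12*M(6*(-2)) = -36*6*(-2) = -36*(-12) = -12*(-36) = 432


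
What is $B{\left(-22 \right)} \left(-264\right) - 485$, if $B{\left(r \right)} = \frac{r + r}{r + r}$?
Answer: $-749$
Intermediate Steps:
$B{\left(r \right)} = 1$ ($B{\left(r \right)} = \frac{2 r}{2 r} = 2 r \frac{1}{2 r} = 1$)
$B{\left(-22 \right)} \left(-264\right) - 485 = 1 \left(-264\right) - 485 = -264 - 485 = -749$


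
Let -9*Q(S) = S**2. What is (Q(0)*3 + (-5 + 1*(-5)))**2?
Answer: 100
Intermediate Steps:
Q(S) = -S**2/9
(Q(0)*3 + (-5 + 1*(-5)))**2 = (-1/9*0**2*3 + (-5 + 1*(-5)))**2 = (-1/9*0*3 + (-5 - 5))**2 = (0*3 - 10)**2 = (0 - 10)**2 = (-10)**2 = 100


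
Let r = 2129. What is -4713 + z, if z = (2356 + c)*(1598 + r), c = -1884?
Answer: 1754431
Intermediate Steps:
z = 1759144 (z = (2356 - 1884)*(1598 + 2129) = 472*3727 = 1759144)
-4713 + z = -4713 + 1759144 = 1754431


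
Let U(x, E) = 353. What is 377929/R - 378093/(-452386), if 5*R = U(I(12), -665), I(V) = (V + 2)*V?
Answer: 854982409799/159692258 ≈ 5353.9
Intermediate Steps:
I(V) = V*(2 + V) (I(V) = (2 + V)*V = V*(2 + V))
R = 353/5 (R = (1/5)*353 = 353/5 ≈ 70.600)
377929/R - 378093/(-452386) = 377929/(353/5) - 378093/(-452386) = 377929*(5/353) - 378093*(-1/452386) = 1889645/353 + 378093/452386 = 854982409799/159692258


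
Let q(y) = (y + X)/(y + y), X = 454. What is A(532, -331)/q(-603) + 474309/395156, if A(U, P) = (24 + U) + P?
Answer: 107296252641/58878244 ≈ 1822.3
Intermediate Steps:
A(U, P) = 24 + P + U
q(y) = (454 + y)/(2*y) (q(y) = (y + 454)/(y + y) = (454 + y)/((2*y)) = (454 + y)*(1/(2*y)) = (454 + y)/(2*y))
A(532, -331)/q(-603) + 474309/395156 = (24 - 331 + 532)/(((½)*(454 - 603)/(-603))) + 474309/395156 = 225/(((½)*(-1/603)*(-149))) + 474309*(1/395156) = 225/(149/1206) + 474309/395156 = 225*(1206/149) + 474309/395156 = 271350/149 + 474309/395156 = 107296252641/58878244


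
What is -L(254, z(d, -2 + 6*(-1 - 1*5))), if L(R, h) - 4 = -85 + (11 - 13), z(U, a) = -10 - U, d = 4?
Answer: 83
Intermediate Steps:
L(R, h) = -83 (L(R, h) = 4 + (-85 + (11 - 13)) = 4 + (-85 - 2) = 4 - 87 = -83)
-L(254, z(d, -2 + 6*(-1 - 1*5))) = -1*(-83) = 83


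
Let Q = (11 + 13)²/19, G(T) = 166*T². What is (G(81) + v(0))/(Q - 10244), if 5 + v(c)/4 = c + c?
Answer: -10346507/97030 ≈ -106.63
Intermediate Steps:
v(c) = -20 + 8*c (v(c) = -20 + 4*(c + c) = -20 + 4*(2*c) = -20 + 8*c)
Q = 576/19 (Q = 24²*(1/19) = 576*(1/19) = 576/19 ≈ 30.316)
(G(81) + v(0))/(Q - 10244) = (166*81² + (-20 + 8*0))/(576/19 - 10244) = (166*6561 + (-20 + 0))/(-194060/19) = (1089126 - 20)*(-19/194060) = 1089106*(-19/194060) = -10346507/97030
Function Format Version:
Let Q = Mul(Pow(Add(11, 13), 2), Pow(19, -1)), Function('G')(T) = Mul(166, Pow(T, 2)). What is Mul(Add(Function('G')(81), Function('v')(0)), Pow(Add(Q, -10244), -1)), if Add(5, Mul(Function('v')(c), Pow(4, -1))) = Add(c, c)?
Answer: Rational(-10346507, 97030) ≈ -106.63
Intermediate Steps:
Function('v')(c) = Add(-20, Mul(8, c)) (Function('v')(c) = Add(-20, Mul(4, Add(c, c))) = Add(-20, Mul(4, Mul(2, c))) = Add(-20, Mul(8, c)))
Q = Rational(576, 19) (Q = Mul(Pow(24, 2), Rational(1, 19)) = Mul(576, Rational(1, 19)) = Rational(576, 19) ≈ 30.316)
Mul(Add(Function('G')(81), Function('v')(0)), Pow(Add(Q, -10244), -1)) = Mul(Add(Mul(166, Pow(81, 2)), Add(-20, Mul(8, 0))), Pow(Add(Rational(576, 19), -10244), -1)) = Mul(Add(Mul(166, 6561), Add(-20, 0)), Pow(Rational(-194060, 19), -1)) = Mul(Add(1089126, -20), Rational(-19, 194060)) = Mul(1089106, Rational(-19, 194060)) = Rational(-10346507, 97030)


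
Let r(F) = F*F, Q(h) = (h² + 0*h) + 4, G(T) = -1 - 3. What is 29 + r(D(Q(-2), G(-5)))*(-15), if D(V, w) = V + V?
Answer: -3811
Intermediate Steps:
G(T) = -4
Q(h) = 4 + h² (Q(h) = (h² + 0) + 4 = h² + 4 = 4 + h²)
D(V, w) = 2*V
r(F) = F²
29 + r(D(Q(-2), G(-5)))*(-15) = 29 + (2*(4 + (-2)²))²*(-15) = 29 + (2*(4 + 4))²*(-15) = 29 + (2*8)²*(-15) = 29 + 16²*(-15) = 29 + 256*(-15) = 29 - 3840 = -3811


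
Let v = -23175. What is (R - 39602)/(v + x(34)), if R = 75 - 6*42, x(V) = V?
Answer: 39779/23141 ≈ 1.7190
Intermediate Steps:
R = -177 (R = 75 - 252 = -177)
(R - 39602)/(v + x(34)) = (-177 - 39602)/(-23175 + 34) = -39779/(-23141) = -39779*(-1/23141) = 39779/23141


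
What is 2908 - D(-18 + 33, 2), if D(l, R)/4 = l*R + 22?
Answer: 2700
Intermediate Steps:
D(l, R) = 88 + 4*R*l (D(l, R) = 4*(l*R + 22) = 4*(R*l + 22) = 4*(22 + R*l) = 88 + 4*R*l)
2908 - D(-18 + 33, 2) = 2908 - (88 + 4*2*(-18 + 33)) = 2908 - (88 + 4*2*15) = 2908 - (88 + 120) = 2908 - 1*208 = 2908 - 208 = 2700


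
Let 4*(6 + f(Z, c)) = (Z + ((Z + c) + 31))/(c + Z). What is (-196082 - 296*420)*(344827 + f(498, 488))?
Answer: -217869441323339/1972 ≈ -1.1048e+11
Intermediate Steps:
f(Z, c) = -6 + (31 + c + 2*Z)/(4*(Z + c)) (f(Z, c) = -6 + ((Z + ((Z + c) + 31))/(c + Z))/4 = -6 + ((Z + (31 + Z + c))/(Z + c))/4 = -6 + ((31 + c + 2*Z)/(Z + c))/4 = -6 + (31 + c + 2*Z)/(4*(Z + c)))
(-196082 - 296*420)*(344827 + f(498, 488)) = (-196082 - 296*420)*(344827 + (31 - 23*488 - 22*498)/(4*(498 + 488))) = (-196082 - 124320)*(344827 + (¼)*(31 - 11224 - 10956)/986) = -320402*(344827 + (¼)*(1/986)*(-22149)) = -320402*(344827 - 22149/3944) = -320402*1359975539/3944 = -217869441323339/1972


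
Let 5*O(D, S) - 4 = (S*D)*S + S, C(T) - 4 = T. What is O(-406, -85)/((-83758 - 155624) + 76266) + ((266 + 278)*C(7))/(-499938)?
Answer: 243608866093/67956572340 ≈ 3.5848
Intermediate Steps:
C(T) = 4 + T
O(D, S) = ⅘ + S/5 + D*S²/5 (O(D, S) = ⅘ + ((S*D)*S + S)/5 = ⅘ + ((D*S)*S + S)/5 = ⅘ + (D*S² + S)/5 = ⅘ + (S + D*S²)/5 = ⅘ + (S/5 + D*S²/5) = ⅘ + S/5 + D*S²/5)
O(-406, -85)/((-83758 - 155624) + 76266) + ((266 + 278)*C(7))/(-499938) = (⅘ + (⅕)*(-85) + (⅕)*(-406)*(-85)²)/((-83758 - 155624) + 76266) + ((266 + 278)*(4 + 7))/(-499938) = (⅘ - 17 + (⅕)*(-406)*7225)/(-239382 + 76266) + (544*11)*(-1/499938) = (⅘ - 17 - 586670)/(-163116) + 5984*(-1/499938) = -2933431/5*(-1/163116) - 2992/249969 = 2933431/815580 - 2992/249969 = 243608866093/67956572340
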